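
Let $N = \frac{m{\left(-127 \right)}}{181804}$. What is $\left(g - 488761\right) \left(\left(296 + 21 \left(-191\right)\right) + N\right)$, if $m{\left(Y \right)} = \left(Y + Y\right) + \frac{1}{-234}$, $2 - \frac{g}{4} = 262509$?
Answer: $\frac{34742359200560879}{6077448} \approx 5.7166 \cdot 10^{9}$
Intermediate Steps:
$g = -1050028$ ($g = 8 - 1050036 = -1050028$)
$m{\left(Y \right)} = - \frac{1}{234} + 2 Y$ ($m{\left(Y \right)} = 2 Y - \frac{1}{234} = - \frac{1}{234} + 2 Y$)
$N = - \frac{8491}{6077448}$ ($N = \frac{- \frac{1}{234} + 2 \left(-127\right)}{181804} = \left(- \frac{1}{234} - 254\right) \frac{1}{181804} = \left(- \frac{59437}{234}\right) \frac{1}{181804} = - \frac{8491}{6077448} \approx -0.0013971$)
$\left(g - 488761\right) \left(\left(296 + 21 \left(-191\right)\right) + N\right) = \left(-1050028 - 488761\right) \left(\left(296 + 21 \left(-191\right)\right) - \frac{8491}{6077448}\right) = - 1538789 \left(\left(296 - 4011\right) - \frac{8491}{6077448}\right) = - 1538789 \left(-3715 - \frac{8491}{6077448}\right) = \left(-1538789\right) \left(- \frac{22577727811}{6077448}\right) = \frac{34742359200560879}{6077448}$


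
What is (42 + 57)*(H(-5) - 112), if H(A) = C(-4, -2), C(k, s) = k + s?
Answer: -11682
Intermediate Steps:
H(A) = -6 (H(A) = -4 - 2 = -6)
(42 + 57)*(H(-5) - 112) = (42 + 57)*(-6 - 112) = 99*(-118) = -11682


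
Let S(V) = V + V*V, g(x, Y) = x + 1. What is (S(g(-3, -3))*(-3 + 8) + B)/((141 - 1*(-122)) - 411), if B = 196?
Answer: -103/74 ≈ -1.3919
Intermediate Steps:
g(x, Y) = 1 + x
S(V) = V + V²
(S(g(-3, -3))*(-3 + 8) + B)/((141 - 1*(-122)) - 411) = (((1 - 3)*(1 + (1 - 3)))*(-3 + 8) + 196)/((141 - 1*(-122)) - 411) = (-2*(1 - 2)*5 + 196)/((141 + 122) - 411) = (-2*(-1)*5 + 196)/(263 - 411) = (2*5 + 196)/(-148) = (10 + 196)*(-1/148) = 206*(-1/148) = -103/74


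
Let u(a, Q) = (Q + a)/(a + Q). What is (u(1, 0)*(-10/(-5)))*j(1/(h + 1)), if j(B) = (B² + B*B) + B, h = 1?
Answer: 2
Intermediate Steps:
u(a, Q) = 1 (u(a, Q) = (Q + a)/(Q + a) = 1)
j(B) = B + 2*B² (j(B) = (B² + B²) + B = 2*B² + B = B + 2*B²)
(u(1, 0)*(-10/(-5)))*j(1/(h + 1)) = (1*(-10/(-5)))*((1 + 2/(1 + 1))/(1 + 1)) = (1*(-10*(-⅕)))*((1 + 2/2)/2) = (1*2)*((1 + 2*(½))/2) = 2*((1 + 1)/2) = 2*((½)*2) = 2*1 = 2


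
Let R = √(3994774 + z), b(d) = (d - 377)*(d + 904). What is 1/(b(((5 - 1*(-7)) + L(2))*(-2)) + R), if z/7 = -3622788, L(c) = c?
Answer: -177390/62945106571 - I*√21364742/125890213142 ≈ -2.8182e-6 - 3.6716e-8*I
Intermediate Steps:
z = -25359516 (z = 7*(-3622788) = -25359516)
b(d) = (-377 + d)*(904 + d)
R = I*√21364742 (R = √(3994774 - 25359516) = √(-21364742) = I*√21364742 ≈ 4622.2*I)
1/(b(((5 - 1*(-7)) + L(2))*(-2)) + R) = 1/((-340808 + (((5 - 1*(-7)) + 2)*(-2))² + 527*(((5 - 1*(-7)) + 2)*(-2))) + I*√21364742) = 1/((-340808 + (((5 + 7) + 2)*(-2))² + 527*(((5 + 7) + 2)*(-2))) + I*√21364742) = 1/((-340808 + ((12 + 2)*(-2))² + 527*((12 + 2)*(-2))) + I*√21364742) = 1/((-340808 + (14*(-2))² + 527*(14*(-2))) + I*√21364742) = 1/((-340808 + (-28)² + 527*(-28)) + I*√21364742) = 1/((-340808 + 784 - 14756) + I*√21364742) = 1/(-354780 + I*√21364742)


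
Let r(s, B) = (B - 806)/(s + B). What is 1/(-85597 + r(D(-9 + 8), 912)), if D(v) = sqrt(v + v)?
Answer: (-sqrt(2) + 912*I)/(-78064358*I + 85597*sqrt(2)) ≈ -1.1683e-5 + 2.4591e-14*I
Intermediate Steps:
D(v) = sqrt(2)*sqrt(v) (D(v) = sqrt(2*v) = sqrt(2)*sqrt(v))
r(s, B) = (-806 + B)/(B + s)
1/(-85597 + r(D(-9 + 8), 912)) = 1/(-85597 + (-806 + 912)/(912 + sqrt(2)*sqrt(-9 + 8))) = 1/(-85597 + 106/(912 + sqrt(2)*sqrt(-1))) = 1/(-85597 + 106/(912 + sqrt(2)*I)) = 1/(-85597 + 106/(912 + I*sqrt(2)))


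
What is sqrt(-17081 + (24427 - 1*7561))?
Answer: I*sqrt(215) ≈ 14.663*I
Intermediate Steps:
sqrt(-17081 + (24427 - 1*7561)) = sqrt(-17081 + (24427 - 7561)) = sqrt(-17081 + 16866) = sqrt(-215) = I*sqrt(215)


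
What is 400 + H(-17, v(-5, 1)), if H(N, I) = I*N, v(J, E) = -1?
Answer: 417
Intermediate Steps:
400 + H(-17, v(-5, 1)) = 400 - 1*(-17) = 400 + 17 = 417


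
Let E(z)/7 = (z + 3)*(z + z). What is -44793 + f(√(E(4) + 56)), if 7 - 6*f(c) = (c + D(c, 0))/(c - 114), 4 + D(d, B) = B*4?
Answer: -281023963/6274 + 110*√7/9411 ≈ -44792.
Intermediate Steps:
E(z) = 14*z*(3 + z) (E(z) = 7*((z + 3)*(z + z)) = 7*((3 + z)*(2*z)) = 7*(2*z*(3 + z)) = 14*z*(3 + z))
D(d, B) = -4 + 4*B (D(d, B) = -4 + B*4 = -4 + 4*B)
f(c) = 7/6 - (-4 + c)/(6*(-114 + c)) (f(c) = 7/6 - (c + (-4 + 4*0))/(6*(c - 114)) = 7/6 - (c + (-4 + 0))/(6*(-114 + c)) = 7/6 - (c - 4)/(6*(-114 + c)) = 7/6 - (-4 + c)/(6*(-114 + c)))
-44793 + f(√(E(4) + 56)) = -44793 + (-397/3 + √(14*4*(3 + 4) + 56))/(-114 + √(14*4*(3 + 4) + 56)) = -44793 + (-397/3 + √(14*4*7 + 56))/(-114 + √(14*4*7 + 56)) = -44793 + (-397/3 + √(392 + 56))/(-114 + √(392 + 56)) = -44793 + (-397/3 + √448)/(-114 + √448) = -44793 + (-397/3 + 8*√7)/(-114 + 8*√7)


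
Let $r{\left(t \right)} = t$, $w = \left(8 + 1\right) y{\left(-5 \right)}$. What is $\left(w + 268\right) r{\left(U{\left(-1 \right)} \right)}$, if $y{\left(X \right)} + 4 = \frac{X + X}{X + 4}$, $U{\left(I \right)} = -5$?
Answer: $-1610$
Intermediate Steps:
$y{\left(X \right)} = -4 + \frac{2 X}{4 + X}$ ($y{\left(X \right)} = -4 + \frac{X + X}{X + 4} = -4 + \frac{2 X}{4 + X}$)
$w = 54$ ($w = \left(8 + 1\right) \frac{2 \left(-8 - -5\right)}{4 - 5} = 9 \frac{2 \left(-8 + 5\right)}{-1} = 9 \cdot 2 \left(-1\right) \left(-3\right) = 9 \cdot 6 = 54$)
$\left(w + 268\right) r{\left(U{\left(-1 \right)} \right)} = \left(54 + 268\right) \left(-5\right) = 322 \left(-5\right) = -1610$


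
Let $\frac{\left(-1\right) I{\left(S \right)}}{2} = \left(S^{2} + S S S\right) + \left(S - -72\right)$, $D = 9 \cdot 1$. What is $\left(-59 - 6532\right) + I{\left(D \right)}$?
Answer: $-8373$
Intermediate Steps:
$D = 9$
$I{\left(S \right)} = -144 - 2 S - 2 S^{2} - 2 S^{3}$ ($I{\left(S \right)} = - 2 \left(\left(S^{2} + S S S\right) + \left(S - -72\right)\right) = - 2 \left(\left(S^{2} + S^{2} S\right) + \left(S + 72\right)\right) = - 2 \left(\left(S^{2} + S^{3}\right) + \left(72 + S\right)\right) = - 2 \left(72 + S + S^{2} + S^{3}\right) = -144 - 2 S - 2 S^{2} - 2 S^{3}$)
$\left(-59 - 6532\right) + I{\left(D \right)} = \left(-59 - 6532\right) - \left(162 + 162 + 1458\right) = \left(-59 - 6532\right) - 1782 = -6591 - 1782 = -8373$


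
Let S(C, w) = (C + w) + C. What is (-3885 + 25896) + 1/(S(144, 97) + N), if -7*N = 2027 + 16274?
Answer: 343503659/15606 ≈ 22011.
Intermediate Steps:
S(C, w) = w + 2*C
N = -18301/7 (N = -(2027 + 16274)/7 = -⅐*18301 = -18301/7 ≈ -2614.4)
(-3885 + 25896) + 1/(S(144, 97) + N) = (-3885 + 25896) + 1/((97 + 2*144) - 18301/7) = 22011 + 1/((97 + 288) - 18301/7) = 22011 + 1/(385 - 18301/7) = 22011 + 1/(-15606/7) = 22011 - 7/15606 = 343503659/15606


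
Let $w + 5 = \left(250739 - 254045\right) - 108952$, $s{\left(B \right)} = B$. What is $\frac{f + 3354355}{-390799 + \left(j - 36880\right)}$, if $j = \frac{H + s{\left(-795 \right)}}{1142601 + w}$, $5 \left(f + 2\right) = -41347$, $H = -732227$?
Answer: $- \frac{4309496355321}{550818323155} \approx -7.8238$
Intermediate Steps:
$f = - \frac{41357}{5}$ ($f = -2 + \frac{1}{5} \left(-41347\right) = -2 - \frac{41347}{5} = - \frac{41357}{5} \approx -8271.4$)
$w = -112263$ ($w = -5 + \left(\left(250739 - 254045\right) - 108952\right) = -5 - 112258 = -112263$)
$j = - \frac{366511}{515169}$ ($j = \frac{-732227 - 795}{1142601 - 112263} = - \frac{733022}{1030338} = \left(-733022\right) \frac{1}{1030338} = - \frac{366511}{515169} \approx -0.71144$)
$\frac{f + 3354355}{-390799 + \left(j - 36880\right)} = \frac{- \frac{41357}{5} + 3354355}{-390799 - \frac{18999799231}{515169}} = \frac{16730418}{5 \left(-390799 - \frac{18999799231}{515169}\right)} = \frac{16730418}{5 \left(- \frac{220327329262}{515169}\right)} = \frac{16730418}{5} \left(- \frac{515169}{220327329262}\right) = - \frac{4309496355321}{550818323155}$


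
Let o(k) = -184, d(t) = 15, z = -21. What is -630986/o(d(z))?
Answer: 315493/92 ≈ 3429.3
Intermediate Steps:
-630986/o(d(z)) = -630986/(-184) = -630986*(-1/184) = 315493/92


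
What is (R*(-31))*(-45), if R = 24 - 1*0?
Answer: 33480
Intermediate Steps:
R = 24 (R = 24 + 0 = 24)
(R*(-31))*(-45) = (24*(-31))*(-45) = -744*(-45) = 33480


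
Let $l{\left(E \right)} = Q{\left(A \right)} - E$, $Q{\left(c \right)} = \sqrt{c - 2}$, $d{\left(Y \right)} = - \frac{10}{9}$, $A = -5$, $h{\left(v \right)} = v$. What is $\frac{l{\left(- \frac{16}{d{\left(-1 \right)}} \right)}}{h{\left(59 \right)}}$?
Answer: $- \frac{72}{295} + \frac{i \sqrt{7}}{59} \approx -0.24407 + 0.044843 i$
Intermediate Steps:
$d{\left(Y \right)} = - \frac{10}{9}$ ($d{\left(Y \right)} = \left(-10\right) \frac{1}{9} = - \frac{10}{9}$)
$Q{\left(c \right)} = \sqrt{-2 + c}$
$l{\left(E \right)} = - E + i \sqrt{7}$ ($l{\left(E \right)} = \sqrt{-2 - 5} - E = \sqrt{-7} - E = i \sqrt{7} - E = - E + i \sqrt{7}$)
$\frac{l{\left(- \frac{16}{d{\left(-1 \right)}} \right)}}{h{\left(59 \right)}} = \frac{- \frac{-16}{- \frac{10}{9}} + i \sqrt{7}}{59} = \left(- \frac{\left(-16\right) \left(-9\right)}{10} + i \sqrt{7}\right) \frac{1}{59} = \left(\left(-1\right) \frac{72}{5} + i \sqrt{7}\right) \frac{1}{59} = \left(- \frac{72}{5} + i \sqrt{7}\right) \frac{1}{59} = - \frac{72}{295} + \frac{i \sqrt{7}}{59}$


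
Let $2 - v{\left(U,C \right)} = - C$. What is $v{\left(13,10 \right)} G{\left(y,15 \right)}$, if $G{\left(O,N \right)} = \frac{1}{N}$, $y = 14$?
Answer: $\frac{4}{5} \approx 0.8$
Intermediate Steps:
$v{\left(U,C \right)} = 2 + C$ ($v{\left(U,C \right)} = 2 - - C = 2 + C$)
$v{\left(13,10 \right)} G{\left(y,15 \right)} = \frac{2 + 10}{15} = 12 \cdot \frac{1}{15} = \frac{4}{5}$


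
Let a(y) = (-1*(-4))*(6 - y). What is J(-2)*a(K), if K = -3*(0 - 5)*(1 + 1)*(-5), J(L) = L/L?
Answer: 624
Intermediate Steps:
J(L) = 1
K = -150 (K = -(-15)*2*(-5) = -3*(-10)*(-5) = 30*(-5) = -150)
a(y) = 24 - 4*y (a(y) = 4*(6 - y) = 24 - 4*y)
J(-2)*a(K) = 1*(24 - 4*(-150)) = 1*(24 + 600) = 1*624 = 624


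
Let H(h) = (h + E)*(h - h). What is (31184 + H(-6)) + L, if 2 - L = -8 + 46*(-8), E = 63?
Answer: 31562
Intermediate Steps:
L = 378 (L = 2 - (-8 + 46*(-8)) = 2 - (-8 - 368) = 2 - 1*(-376) = 2 + 376 = 378)
H(h) = 0 (H(h) = (h + 63)*(h - h) = (63 + h)*0 = 0)
(31184 + H(-6)) + L = (31184 + 0) + 378 = 31184 + 378 = 31562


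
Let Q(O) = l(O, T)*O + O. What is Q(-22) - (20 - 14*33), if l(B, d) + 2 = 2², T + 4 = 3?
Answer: 376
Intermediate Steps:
T = -1 (T = -4 + 3 = -1)
l(B, d) = 2 (l(B, d) = -2 + 2² = -2 + 4 = 2)
Q(O) = 3*O (Q(O) = 2*O + O = 3*O)
Q(-22) - (20 - 14*33) = 3*(-22) - (20 - 14*33) = -66 - (20 - 462) = -66 - 1*(-442) = -66 + 442 = 376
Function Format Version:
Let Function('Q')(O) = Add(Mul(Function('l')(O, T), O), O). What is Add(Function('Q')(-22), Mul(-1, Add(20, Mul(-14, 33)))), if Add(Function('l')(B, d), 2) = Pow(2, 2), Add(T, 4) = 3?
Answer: 376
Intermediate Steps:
T = -1 (T = Add(-4, 3) = -1)
Function('l')(B, d) = 2 (Function('l')(B, d) = Add(-2, Pow(2, 2)) = Add(-2, 4) = 2)
Function('Q')(O) = Mul(3, O) (Function('Q')(O) = Add(Mul(2, O), O) = Mul(3, O))
Add(Function('Q')(-22), Mul(-1, Add(20, Mul(-14, 33)))) = Add(Mul(3, -22), Mul(-1, Add(20, Mul(-14, 33)))) = Add(-66, Mul(-1, Add(20, -462))) = Add(-66, Mul(-1, -442)) = Add(-66, 442) = 376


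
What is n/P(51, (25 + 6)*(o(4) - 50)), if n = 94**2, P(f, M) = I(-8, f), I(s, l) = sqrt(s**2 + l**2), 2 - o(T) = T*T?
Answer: 8836*sqrt(2665)/2665 ≈ 171.16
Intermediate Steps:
o(T) = 2 - T**2 (o(T) = 2 - T*T = 2 - T**2)
I(s, l) = sqrt(l**2 + s**2)
P(f, M) = sqrt(64 + f**2) (P(f, M) = sqrt(f**2 + (-8)**2) = sqrt(f**2 + 64) = sqrt(64 + f**2))
n = 8836
n/P(51, (25 + 6)*(o(4) - 50)) = 8836/(sqrt(64 + 51**2)) = 8836/(sqrt(64 + 2601)) = 8836/(sqrt(2665)) = 8836*(sqrt(2665)/2665) = 8836*sqrt(2665)/2665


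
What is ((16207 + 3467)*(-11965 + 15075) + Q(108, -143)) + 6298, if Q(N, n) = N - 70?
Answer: 61192476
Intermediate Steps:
Q(N, n) = -70 + N
((16207 + 3467)*(-11965 + 15075) + Q(108, -143)) + 6298 = ((16207 + 3467)*(-11965 + 15075) + (-70 + 108)) + 6298 = (19674*3110 + 38) + 6298 = (61186140 + 38) + 6298 = 61186178 + 6298 = 61192476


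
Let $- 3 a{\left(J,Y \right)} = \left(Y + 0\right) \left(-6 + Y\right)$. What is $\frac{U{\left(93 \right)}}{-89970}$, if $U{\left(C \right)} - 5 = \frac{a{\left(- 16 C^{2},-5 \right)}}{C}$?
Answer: $- \frac{134}{2510163} \approx -5.3383 \cdot 10^{-5}$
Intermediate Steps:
$a{\left(J,Y \right)} = - \frac{Y \left(-6 + Y\right)}{3}$ ($a{\left(J,Y \right)} = - \frac{\left(Y + 0\right) \left(-6 + Y\right)}{3} = - \frac{Y \left(-6 + Y\right)}{3}$)
$U{\left(C \right)} = 5 - \frac{55}{3 C}$ ($U{\left(C \right)} = 5 + \frac{\frac{1}{3} \left(-5\right) \left(6 - -5\right)}{C} = 5 + \frac{\frac{1}{3} \left(-5\right) \left(6 + 5\right)}{C} = 5 + \frac{\frac{1}{3} \left(-5\right) 11}{C} = 5 - \frac{55}{3 C}$)
$\frac{U{\left(93 \right)}}{-89970} = \frac{5 - \frac{55}{3 \cdot 93}}{-89970} = \left(5 - \frac{55}{279}\right) \left(- \frac{1}{89970}\right) = \frac{1340}{279} \left(- \frac{1}{89970}\right) = - \frac{134}{2510163}$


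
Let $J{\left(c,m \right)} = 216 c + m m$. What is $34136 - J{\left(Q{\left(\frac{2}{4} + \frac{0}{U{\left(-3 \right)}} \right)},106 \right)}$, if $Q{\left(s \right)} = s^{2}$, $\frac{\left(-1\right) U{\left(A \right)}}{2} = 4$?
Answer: $22846$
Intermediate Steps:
$U{\left(A \right)} = -8$ ($U{\left(A \right)} = \left(-2\right) 4 = -8$)
$J{\left(c,m \right)} = m^{2} + 216 c$ ($J{\left(c,m \right)} = 216 c + m^{2} = m^{2} + 216 c$)
$34136 - J{\left(Q{\left(\frac{2}{4} + \frac{0}{U{\left(-3 \right)}} \right)},106 \right)} = 34136 - \left(106^{2} + 216 \left(\frac{2}{4} + \frac{0}{-8}\right)^{2}\right) = 34136 - \left(11236 + 216 \left(2 \cdot \frac{1}{4} + 0 \left(- \frac{1}{8}\right)\right)^{2}\right) = 34136 - \left(11236 + 216 \left(\frac{1}{2} + 0\right)^{2}\right) = 34136 - \left(11236 + \frac{216}{4}\right) = 34136 - \left(11236 + 216 \cdot \frac{1}{4}\right) = 34136 - \left(11236 + 54\right) = 34136 - 11290 = 22846$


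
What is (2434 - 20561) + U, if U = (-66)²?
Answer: -13771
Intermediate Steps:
U = 4356
(2434 - 20561) + U = (2434 - 20561) + 4356 = -18127 + 4356 = -13771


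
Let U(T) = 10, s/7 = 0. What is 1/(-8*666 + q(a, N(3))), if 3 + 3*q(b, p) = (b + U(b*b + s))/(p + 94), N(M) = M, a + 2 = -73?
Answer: -291/1550804 ≈ -0.00018764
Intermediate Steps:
a = -75 (a = -2 - 73 = -75)
s = 0 (s = 7*0 = 0)
q(b, p) = -1 + (10 + b)/(3*(94 + p)) (q(b, p) = -1 + ((b + 10)/(p + 94))/3 = -1 + ((10 + b)/(94 + p))/3 = -1 + (10 + b)/(3*(94 + p)))
1/(-8*666 + q(a, N(3))) = 1/(-8*666 + (-272 - 75 - 3*3)/(3*(94 + 3))) = 1/(-5328 + (1/3)*(-272 - 75 - 9)/97) = 1/(-5328 + (1/3)*(1/97)*(-356)) = 1/(-5328 - 356/291) = 1/(-1550804/291) = -291/1550804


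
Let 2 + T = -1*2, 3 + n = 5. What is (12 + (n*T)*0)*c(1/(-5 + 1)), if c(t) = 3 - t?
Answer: 39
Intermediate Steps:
n = 2 (n = -3 + 5 = 2)
T = -4 (T = -2 - 1*2 = -2 - 2 = -4)
(12 + (n*T)*0)*c(1/(-5 + 1)) = (12 + (2*(-4))*0)*(3 - 1/(-5 + 1)) = (12 - 8*0)*(3 - 1/(-4)) = (12 + 0)*(3 - 1*(-¼)) = 12*(3 + ¼) = 12*(13/4) = 39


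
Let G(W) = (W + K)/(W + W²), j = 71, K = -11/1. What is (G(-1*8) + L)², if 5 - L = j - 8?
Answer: 10673289/3136 ≈ 3403.5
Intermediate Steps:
K = -11 (K = -11*1 = -11)
L = -58 (L = 5 - (71 - 8) = 5 - 1*63 = 5 - 63 = -58)
G(W) = (-11 + W)/(W + W²) (G(W) = (W - 11)/(W + W²) = (-11 + W)/(W + W²))
(G(-1*8) + L)² = ((-11 - 1*8)/(((-1*8))*(1 - 1*8)) - 58)² = ((-11 - 8)/((-8)*(1 - 8)) - 58)² = (-⅛*(-19)/(-7) - 58)² = (-⅛*(-⅐)*(-19) - 58)² = (-19/56 - 58)² = (-3267/56)² = 10673289/3136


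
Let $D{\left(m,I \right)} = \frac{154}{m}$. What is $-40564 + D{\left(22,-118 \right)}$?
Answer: $-40557$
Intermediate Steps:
$-40564 + D{\left(22,-118 \right)} = -40564 + \frac{154}{22} = -40564 + 154 \cdot \frac{1}{22} = -40564 + 7 = -40557$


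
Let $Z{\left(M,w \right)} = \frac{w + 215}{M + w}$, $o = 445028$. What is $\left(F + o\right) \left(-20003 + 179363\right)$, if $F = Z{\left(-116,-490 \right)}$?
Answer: $\frac{7162893174080}{101} \approx 7.092 \cdot 10^{10}$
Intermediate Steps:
$Z{\left(M,w \right)} = \frac{215 + w}{M + w}$
$F = \frac{275}{606}$ ($F = \frac{215 - 490}{-116 - 490} = \frac{1}{-606} \left(-275\right) = \left(- \frac{1}{606}\right) \left(-275\right) = \frac{275}{606} \approx 0.4538$)
$\left(F + o\right) \left(-20003 + 179363\right) = \left(\frac{275}{606} + 445028\right) \left(-20003 + 179363\right) = \frac{269687243}{606} \cdot 159360 = \frac{7162893174080}{101}$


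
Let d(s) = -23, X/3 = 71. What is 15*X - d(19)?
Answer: 3218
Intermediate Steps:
X = 213 (X = 3*71 = 213)
15*X - d(19) = 15*213 - 1*(-23) = 3195 + 23 = 3218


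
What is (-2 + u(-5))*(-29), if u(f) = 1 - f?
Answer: -116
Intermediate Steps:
(-2 + u(-5))*(-29) = (-2 + (1 - 1*(-5)))*(-29) = (-2 + (1 + 5))*(-29) = (-2 + 6)*(-29) = 4*(-29) = -116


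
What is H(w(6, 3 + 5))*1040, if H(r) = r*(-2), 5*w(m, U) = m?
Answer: -2496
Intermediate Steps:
w(m, U) = m/5
H(r) = -2*r
H(w(6, 3 + 5))*1040 = -2*6/5*1040 = -12/5*1040 = -2496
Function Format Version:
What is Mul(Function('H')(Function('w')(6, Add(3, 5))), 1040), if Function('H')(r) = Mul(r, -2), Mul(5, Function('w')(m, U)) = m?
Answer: -2496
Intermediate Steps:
Function('w')(m, U) = Mul(Rational(1, 5), m)
Function('H')(r) = Mul(-2, r)
Mul(Function('H')(Function('w')(6, Add(3, 5))), 1040) = Mul(Mul(-2, Mul(Rational(1, 5), 6)), 1040) = Mul(Mul(-2, Rational(6, 5)), 1040) = Mul(Rational(-12, 5), 1040) = -2496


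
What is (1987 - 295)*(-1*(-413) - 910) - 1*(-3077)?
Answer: -837847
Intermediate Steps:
(1987 - 295)*(-1*(-413) - 910) - 1*(-3077) = 1692*(413 - 910) + 3077 = 1692*(-497) + 3077 = -840924 + 3077 = -837847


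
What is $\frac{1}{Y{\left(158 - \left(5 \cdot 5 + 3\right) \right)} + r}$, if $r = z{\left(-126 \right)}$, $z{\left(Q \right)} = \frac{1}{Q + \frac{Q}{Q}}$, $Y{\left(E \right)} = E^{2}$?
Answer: $\frac{125}{2112499} \approx 5.9172 \cdot 10^{-5}$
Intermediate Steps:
$z{\left(Q \right)} = \frac{1}{1 + Q}$ ($z{\left(Q \right)} = \frac{1}{Q + 1} = \frac{1}{1 + Q}$)
$r = - \frac{1}{125}$ ($r = \frac{1}{1 - 126} = \frac{1}{-125} = - \frac{1}{125} \approx -0.008$)
$\frac{1}{Y{\left(158 - \left(5 \cdot 5 + 3\right) \right)} + r} = \frac{1}{\left(158 - \left(5 \cdot 5 + 3\right)\right)^{2} - \frac{1}{125}} = \frac{1}{\left(158 - \left(25 + 3\right)\right)^{2} - \frac{1}{125}} = \frac{1}{\left(158 - 28\right)^{2} - \frac{1}{125}} = \frac{1}{130^{2} - \frac{1}{125}} = \frac{1}{16900 - \frac{1}{125}} = \frac{1}{\frac{2112499}{125}} = \frac{125}{2112499}$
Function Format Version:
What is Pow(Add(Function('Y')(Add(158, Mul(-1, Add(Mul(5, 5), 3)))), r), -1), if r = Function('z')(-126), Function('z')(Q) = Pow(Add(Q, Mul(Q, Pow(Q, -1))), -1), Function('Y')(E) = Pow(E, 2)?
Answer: Rational(125, 2112499) ≈ 5.9172e-5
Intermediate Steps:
Function('z')(Q) = Pow(Add(1, Q), -1) (Function('z')(Q) = Pow(Add(Q, 1), -1) = Pow(Add(1, Q), -1))
r = Rational(-1, 125) (r = Pow(Add(1, -126), -1) = Pow(-125, -1) = Rational(-1, 125) ≈ -0.0080000)
Pow(Add(Function('Y')(Add(158, Mul(-1, Add(Mul(5, 5), 3)))), r), -1) = Pow(Add(Pow(Add(158, Mul(-1, Add(Mul(5, 5), 3))), 2), Rational(-1, 125)), -1) = Pow(Add(Pow(Add(158, Mul(-1, Add(25, 3))), 2), Rational(-1, 125)), -1) = Pow(Add(Pow(Add(158, Mul(-1, 28)), 2), Rational(-1, 125)), -1) = Pow(Add(Pow(Add(158, -28), 2), Rational(-1, 125)), -1) = Pow(Add(Pow(130, 2), Rational(-1, 125)), -1) = Pow(Add(16900, Rational(-1, 125)), -1) = Pow(Rational(2112499, 125), -1) = Rational(125, 2112499)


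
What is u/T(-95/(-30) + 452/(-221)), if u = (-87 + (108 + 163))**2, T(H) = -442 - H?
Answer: -44893056/587579 ≈ -76.403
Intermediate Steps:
u = 33856 (u = (-87 + 271)**2 = 184**2 = 33856)
u/T(-95/(-30) + 452/(-221)) = 33856/(-442 - (-95/(-30) + 452/(-221))) = 33856/(-442 - (-95*(-1/30) + 452*(-1/221))) = 33856/(-442 - (19/6 - 452/221)) = 33856/(-442 - 1*1487/1326) = 33856/(-442 - 1487/1326) = 33856/(-587579/1326) = 33856*(-1326/587579) = -44893056/587579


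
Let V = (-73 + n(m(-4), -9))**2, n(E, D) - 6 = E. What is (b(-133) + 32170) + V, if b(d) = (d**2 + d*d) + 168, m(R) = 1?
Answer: 72072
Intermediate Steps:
n(E, D) = 6 + E
b(d) = 168 + 2*d**2 (b(d) = (d**2 + d**2) + 168 = 2*d**2 + 168 = 168 + 2*d**2)
V = 4356 (V = (-73 + (6 + 1))**2 = (-73 + 7)**2 = (-66)**2 = 4356)
(b(-133) + 32170) + V = ((168 + 2*(-133)**2) + 32170) + 4356 = ((168 + 2*17689) + 32170) + 4356 = ((168 + 35378) + 32170) + 4356 = (35546 + 32170) + 4356 = 67716 + 4356 = 72072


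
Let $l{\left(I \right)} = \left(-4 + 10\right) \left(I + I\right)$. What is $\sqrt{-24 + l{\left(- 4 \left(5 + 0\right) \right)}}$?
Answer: $2 i \sqrt{66} \approx 16.248 i$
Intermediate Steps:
$l{\left(I \right)} = 12 I$ ($l{\left(I \right)} = 6 \cdot 2 I = 12 I$)
$\sqrt{-24 + l{\left(- 4 \left(5 + 0\right) \right)}} = \sqrt{-24 + 12 \left(- 4 \left(5 + 0\right)\right)} = \sqrt{-24 + 12 \left(\left(-4\right) 5\right)} = \sqrt{-24 + 12 \left(-20\right)} = \sqrt{-24 - 240} = \sqrt{-264} = 2 i \sqrt{66}$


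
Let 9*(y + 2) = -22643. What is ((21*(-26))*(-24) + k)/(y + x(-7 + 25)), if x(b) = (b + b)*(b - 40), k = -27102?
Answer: 125982/29789 ≈ 4.2291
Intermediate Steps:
y = -22661/9 (y = -2 + (⅑)*(-22643) = -2 - 22643/9 = -22661/9 ≈ -2517.9)
x(b) = 2*b*(-40 + b) (x(b) = (2*b)*(-40 + b) = 2*b*(-40 + b))
((21*(-26))*(-24) + k)/(y + x(-7 + 25)) = ((21*(-26))*(-24) - 27102)/(-22661/9 + 2*(-7 + 25)*(-40 + (-7 + 25))) = (-546*(-24) - 27102)/(-22661/9 + 2*18*(-40 + 18)) = (13104 - 27102)/(-22661/9 + 2*18*(-22)) = -13998/(-22661/9 - 792) = -13998/(-29789/9) = -13998*(-9/29789) = 125982/29789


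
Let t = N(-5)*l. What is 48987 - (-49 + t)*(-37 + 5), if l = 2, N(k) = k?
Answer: 47099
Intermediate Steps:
t = -10 (t = -5*2 = -10)
48987 - (-49 + t)*(-37 + 5) = 48987 - (-49 - 10)*(-37 + 5) = 48987 - (-59)*(-32) = 48987 - 1*1888 = 48987 - 1888 = 47099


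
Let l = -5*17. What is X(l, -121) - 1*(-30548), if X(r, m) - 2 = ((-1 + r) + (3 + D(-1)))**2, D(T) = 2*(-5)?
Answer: 39199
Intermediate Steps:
l = -85
D(T) = -10
X(r, m) = 2 + (-8 + r)**2 (X(r, m) = 2 + ((-1 + r) + (3 - 10))**2 = 2 + ((-1 + r) - 7)**2 = 2 + (-8 + r)**2)
X(l, -121) - 1*(-30548) = (2 + (-8 - 85)**2) - 1*(-30548) = (2 + (-93)**2) + 30548 = (2 + 8649) + 30548 = 8651 + 30548 = 39199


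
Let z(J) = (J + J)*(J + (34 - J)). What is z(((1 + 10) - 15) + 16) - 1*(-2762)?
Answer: 3578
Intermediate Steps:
z(J) = 68*J (z(J) = (2*J)*34 = 68*J)
z(((1 + 10) - 15) + 16) - 1*(-2762) = 68*(((1 + 10) - 15) + 16) - 1*(-2762) = 68*((11 - 15) + 16) + 2762 = 68*(-4 + 16) + 2762 = 68*12 + 2762 = 816 + 2762 = 3578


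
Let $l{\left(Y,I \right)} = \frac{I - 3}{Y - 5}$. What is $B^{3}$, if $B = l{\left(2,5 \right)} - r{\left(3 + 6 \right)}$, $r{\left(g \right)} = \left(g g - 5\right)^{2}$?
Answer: $- \frac{5204699837000}{27} \approx -1.9277 \cdot 10^{11}$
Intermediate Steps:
$l{\left(Y,I \right)} = \frac{-3 + I}{-5 + Y}$
$r{\left(g \right)} = \left(-5 + g^{2}\right)^{2}$ ($r{\left(g \right)} = \left(g^{2} - 5\right)^{2} = \left(-5 + g^{2}\right)^{2}$)
$B = - \frac{17330}{3}$ ($B = \frac{-3 + 5}{-5 + 2} - \left(-5 + \left(3 + 6\right)^{2}\right)^{2} = \frac{1}{-3} \cdot 2 - \left(-5 + 9^{2}\right)^{2} = \left(- \frac{1}{3}\right) 2 - \left(-5 + 81\right)^{2} = - \frac{2}{3} - 76^{2} = - \frac{2}{3} - 5776 = - \frac{17330}{3} \approx -5776.7$)
$B^{3} = \left(- \frac{17330}{3}\right)^{3} = - \frac{5204699837000}{27}$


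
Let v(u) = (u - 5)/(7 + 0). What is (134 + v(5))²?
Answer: 17956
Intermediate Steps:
v(u) = -5/7 + u/7 (v(u) = (-5 + u)/7 = (-5 + u)*(⅐) = -5/7 + u/7)
(134 + v(5))² = (134 + (-5/7 + (⅐)*5))² = (134 + (-5/7 + 5/7))² = (134 + 0)² = 134² = 17956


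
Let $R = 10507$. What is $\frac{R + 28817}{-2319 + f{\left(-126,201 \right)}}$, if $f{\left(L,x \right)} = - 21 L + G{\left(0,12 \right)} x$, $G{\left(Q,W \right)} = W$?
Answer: $\frac{13108}{913} \approx 14.357$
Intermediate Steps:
$f{\left(L,x \right)} = - 21 L + 12 x$
$\frac{R + 28817}{-2319 + f{\left(-126,201 \right)}} = \frac{10507 + 28817}{-2319 + \left(\left(-21\right) \left(-126\right) + 12 \cdot 201\right)} = \frac{39324}{-2319 + \left(2646 + 2412\right)} = \frac{39324}{-2319 + 5058} = \frac{39324}{2739} = 39324 \cdot \frac{1}{2739} = \frac{13108}{913}$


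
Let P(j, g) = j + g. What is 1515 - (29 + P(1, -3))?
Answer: 1488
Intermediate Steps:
P(j, g) = g + j
1515 - (29 + P(1, -3)) = 1515 - (29 + (-3 + 1)) = 1515 - (29 - 2) = 1515 - 27 = 1488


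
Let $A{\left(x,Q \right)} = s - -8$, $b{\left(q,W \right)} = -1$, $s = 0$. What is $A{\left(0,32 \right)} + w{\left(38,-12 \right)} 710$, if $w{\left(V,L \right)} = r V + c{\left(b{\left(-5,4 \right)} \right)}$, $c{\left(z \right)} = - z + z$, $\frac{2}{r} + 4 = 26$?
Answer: $\frac{27068}{11} \approx 2460.7$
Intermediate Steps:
$r = \frac{1}{11}$ ($r = \frac{2}{-4 + 26} = \frac{2}{22} = 2 \cdot \frac{1}{22} = \frac{1}{11} \approx 0.090909$)
$c{\left(z \right)} = 0$
$w{\left(V,L \right)} = \frac{V}{11}$ ($w{\left(V,L \right)} = \frac{V}{11} + 0 = \frac{V}{11}$)
$A{\left(x,Q \right)} = 8$ ($A{\left(x,Q \right)} = 0 - -8 = 0 + 8 = 8$)
$A{\left(0,32 \right)} + w{\left(38,-12 \right)} 710 = 8 + \frac{1}{11} \cdot 38 \cdot 710 = 8 + \frac{38}{11} \cdot 710 = 8 + \frac{26980}{11} = \frac{27068}{11}$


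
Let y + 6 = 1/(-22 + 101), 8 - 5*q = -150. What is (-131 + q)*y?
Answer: 235081/395 ≈ 595.14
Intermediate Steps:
q = 158/5 (q = 8/5 - ⅕*(-150) = 8/5 + 30 = 158/5 ≈ 31.600)
y = -473/79 (y = -6 + 1/(-22 + 101) = -6 + 1/79 = -473/79 ≈ -5.9873)
(-131 + q)*y = (-131 + 158/5)*(-473/79) = -497/5*(-473/79) = 235081/395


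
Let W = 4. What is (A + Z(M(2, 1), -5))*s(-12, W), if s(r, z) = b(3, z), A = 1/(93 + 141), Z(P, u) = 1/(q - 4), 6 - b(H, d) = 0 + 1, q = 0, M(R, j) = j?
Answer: -575/468 ≈ -1.2286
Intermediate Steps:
b(H, d) = 5 (b(H, d) = 6 - (0 + 1) = 6 - 1*1 = 6 - 1 = 5)
Z(P, u) = -¼ (Z(P, u) = 1/(0 - 4) = 1/(-4) = -¼)
A = 1/234 ≈ 0.0042735
s(r, z) = 5
(A + Z(M(2, 1), -5))*s(-12, W) = (1/234 - ¼)*5 = -115/468*5 = -575/468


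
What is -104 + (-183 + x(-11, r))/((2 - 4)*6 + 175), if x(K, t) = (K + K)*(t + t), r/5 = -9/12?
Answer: -16970/163 ≈ -104.11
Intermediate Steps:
r = -15/4 (r = 5*(-9/12) = 5*(-9*1/12) = 5*(-3/4) = -15/4 ≈ -3.7500)
x(K, t) = 4*K*t (x(K, t) = (2*K)*(2*t) = 4*K*t)
-104 + (-183 + x(-11, r))/((2 - 4)*6 + 175) = -104 + (-183 + 4*(-11)*(-15/4))/((2 - 4)*6 + 175) = -104 + (-183 + 165)/(-2*6 + 175) = -104 - 18/(-12 + 175) = -104 - 18/163 = -16970/163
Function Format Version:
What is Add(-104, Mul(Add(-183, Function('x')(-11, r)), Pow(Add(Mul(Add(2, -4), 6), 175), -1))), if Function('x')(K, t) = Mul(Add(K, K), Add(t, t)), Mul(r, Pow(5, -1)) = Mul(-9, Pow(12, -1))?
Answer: Rational(-16970, 163) ≈ -104.11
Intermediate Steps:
r = Rational(-15, 4) (r = Mul(5, Mul(-9, Pow(12, -1))) = Mul(5, Mul(-9, Rational(1, 12))) = Mul(5, Rational(-3, 4)) = Rational(-15, 4) ≈ -3.7500)
Function('x')(K, t) = Mul(4, K, t) (Function('x')(K, t) = Mul(Mul(2, K), Mul(2, t)) = Mul(4, K, t))
Add(-104, Mul(Add(-183, Function('x')(-11, r)), Pow(Add(Mul(Add(2, -4), 6), 175), -1))) = Add(-104, Mul(Add(-183, Mul(4, -11, Rational(-15, 4))), Pow(Add(Mul(Add(2, -4), 6), 175), -1))) = Add(-104, Mul(Add(-183, 165), Pow(Add(Mul(-2, 6), 175), -1))) = Add(-104, Mul(-18, Pow(Add(-12, 175), -1))) = Add(-104, Mul(-18, Pow(163, -1))) = Add(-104, Mul(-18, Rational(1, 163))) = Add(-104, Rational(-18, 163)) = Rational(-16970, 163)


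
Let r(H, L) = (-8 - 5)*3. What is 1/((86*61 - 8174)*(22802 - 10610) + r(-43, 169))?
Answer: -1/35698215 ≈ -2.8013e-8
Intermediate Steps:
r(H, L) = -39 (r(H, L) = -13*3 = -39)
1/((86*61 - 8174)*(22802 - 10610) + r(-43, 169)) = 1/((86*61 - 8174)*(22802 - 10610) - 39) = 1/((5246 - 8174)*12192 - 39) = 1/(-2928*12192 - 39) = 1/(-35698176 - 39) = 1/(-35698215) = -1/35698215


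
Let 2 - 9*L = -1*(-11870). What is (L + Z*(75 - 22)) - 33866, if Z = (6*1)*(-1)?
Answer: -106508/3 ≈ -35503.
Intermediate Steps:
Z = -6 (Z = 6*(-1) = -6)
L = -3956/3 (L = 2/9 - (-1)*(-11870)/9 = 2/9 - ⅑*11870 = 2/9 - 11870/9 = -3956/3 ≈ -1318.7)
(L + Z*(75 - 22)) - 33866 = (-3956/3 - 6*(75 - 22)) - 33866 = (-3956/3 - 6*53) - 33866 = (-3956/3 - 318) - 33866 = -4910/3 - 33866 = -106508/3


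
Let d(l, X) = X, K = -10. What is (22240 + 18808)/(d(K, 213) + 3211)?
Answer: 5131/428 ≈ 11.988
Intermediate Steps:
(22240 + 18808)/(d(K, 213) + 3211) = (22240 + 18808)/(213 + 3211) = 41048/3424 = 41048*(1/3424) = 5131/428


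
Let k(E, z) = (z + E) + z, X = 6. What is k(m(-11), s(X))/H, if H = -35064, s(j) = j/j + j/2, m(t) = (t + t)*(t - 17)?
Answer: -26/1461 ≈ -0.017796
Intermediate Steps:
m(t) = 2*t*(-17 + t) (m(t) = (2*t)*(-17 + t) = 2*t*(-17 + t))
s(j) = 1 + j/2 (s(j) = 1 + j*(1/2) = 1 + j/2)
k(E, z) = E + 2*z (k(E, z) = (E + z) + z = E + 2*z)
k(m(-11), s(X))/H = (2*(-11)*(-17 - 11) + 2*(1 + (1/2)*6))/(-35064) = (2*(-11)*(-28) + 2*(1 + 3))*(-1/35064) = (616 + 2*4)*(-1/35064) = (616 + 8)*(-1/35064) = 624*(-1/35064) = -26/1461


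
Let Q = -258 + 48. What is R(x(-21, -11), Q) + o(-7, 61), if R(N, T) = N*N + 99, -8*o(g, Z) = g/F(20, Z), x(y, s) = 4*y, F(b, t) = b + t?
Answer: 4636447/648 ≈ 7155.0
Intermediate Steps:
Q = -210
o(g, Z) = -g/(8*(20 + Z))
R(N, T) = 99 + N² (R(N, T) = N² + 99 = 99 + N²)
R(x(-21, -11), Q) + o(-7, 61) = (99 + (4*(-21))²) - 1*(-7)/(160 + 8*61) = (99 + (-84)²) - 1*(-7)/(160 + 488) = (99 + 7056) - 1*(-7)/648 = 7155 - 1*(-7)*1/648 = 7155 + 7/648 = 4636447/648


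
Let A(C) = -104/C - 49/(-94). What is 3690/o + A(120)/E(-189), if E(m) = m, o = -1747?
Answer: -982497311/465558030 ≈ -2.1104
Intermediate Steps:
A(C) = 49/94 - 104/C (A(C) = -104/C - 49*(-1/94) = -104/C + 49/94 = 49/94 - 104/C)
3690/o + A(120)/E(-189) = 3690/(-1747) + (49/94 - 104/120)/(-189) = 3690*(-1/1747) + (49/94 - 104*1/120)*(-1/189) = -3690/1747 + (49/94 - 13/15)*(-1/189) = -3690/1747 - 487/1410*(-1/189) = -3690/1747 + 487/266490 = -982497311/465558030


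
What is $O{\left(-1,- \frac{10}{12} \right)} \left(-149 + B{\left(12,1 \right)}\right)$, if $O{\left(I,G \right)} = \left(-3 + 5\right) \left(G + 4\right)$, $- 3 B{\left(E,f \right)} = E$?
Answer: $-969$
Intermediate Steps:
$B{\left(E,f \right)} = - \frac{E}{3}$
$O{\left(I,G \right)} = 8 + 2 G$ ($O{\left(I,G \right)} = 2 \left(4 + G\right) = 8 + 2 G$)
$O{\left(-1,- \frac{10}{12} \right)} \left(-149 + B{\left(12,1 \right)}\right) = \left(8 + 2 \left(- \frac{10}{12}\right)\right) \left(-149 - 4\right) = \left(8 + 2 \left(\left(-10\right) \frac{1}{12}\right)\right) \left(-149 - 4\right) = \left(8 + 2 \left(- \frac{5}{6}\right)\right) \left(-153\right) = \left(8 - \frac{5}{3}\right) \left(-153\right) = \frac{19}{3} \left(-153\right) = -969$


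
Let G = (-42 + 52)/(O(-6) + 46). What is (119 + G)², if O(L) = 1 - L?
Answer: 39904489/2809 ≈ 14206.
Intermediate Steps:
G = 10/53 (G = (-42 + 52)/((1 - 1*(-6)) + 46) = 10/((1 + 6) + 46) = 10/(7 + 46) = 10/53 ≈ 0.18868)
(119 + G)² = (119 + 10/53)² = (6317/53)² = 39904489/2809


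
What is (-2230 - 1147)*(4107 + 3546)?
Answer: -25844181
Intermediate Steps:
(-2230 - 1147)*(4107 + 3546) = -3377*7653 = -25844181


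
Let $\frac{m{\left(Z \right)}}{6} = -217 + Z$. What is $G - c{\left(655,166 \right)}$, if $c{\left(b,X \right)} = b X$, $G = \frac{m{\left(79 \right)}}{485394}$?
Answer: $- \frac{8796148408}{80899} \approx -1.0873 \cdot 10^{5}$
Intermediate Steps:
$m{\left(Z \right)} = -1302 + 6 Z$ ($m{\left(Z \right)} = 6 \left(-217 + Z\right) = -1302 + 6 Z$)
$G = - \frac{138}{80899}$ ($G = \frac{-1302 + 6 \cdot 79}{485394} = \left(-1302 + 474\right) \frac{1}{485394} = \left(-828\right) \frac{1}{485394} = - \frac{138}{80899} \approx -0.0017058$)
$c{\left(b,X \right)} = X b$
$G - c{\left(655,166 \right)} = - \frac{138}{80899} - 166 \cdot 655 = - \frac{138}{80899} - 108730 = - \frac{8796148408}{80899}$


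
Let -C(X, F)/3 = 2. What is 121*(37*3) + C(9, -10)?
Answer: 13425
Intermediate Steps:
C(X, F) = -6 (C(X, F) = -3*2 = -6)
121*(37*3) + C(9, -10) = 121*(37*3) - 6 = 121*111 - 6 = 13431 - 6 = 13425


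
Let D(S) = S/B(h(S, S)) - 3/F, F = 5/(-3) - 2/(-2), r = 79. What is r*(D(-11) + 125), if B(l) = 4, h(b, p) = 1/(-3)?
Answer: 40053/4 ≈ 10013.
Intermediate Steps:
h(b, p) = -⅓
F = -⅔ (F = 5*(-⅓) - 2*(-½) = -5/3 + 1 = -⅔ ≈ -0.66667)
D(S) = 9/2 + S/4 (D(S) = S/4 - 3/(-⅔) = S*(¼) - 3*(-3/2) = S/4 + 9/2 = 9/2 + S/4)
r*(D(-11) + 125) = 79*((9/2 + (¼)*(-11)) + 125) = 79*((9/2 - 11/4) + 125) = 79*(7/4 + 125) = 79*(507/4) = 40053/4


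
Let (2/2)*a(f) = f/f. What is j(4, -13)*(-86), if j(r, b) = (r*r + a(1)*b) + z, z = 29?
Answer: -2752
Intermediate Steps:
a(f) = 1 (a(f) = f/f = 1)
j(r, b) = 29 + b + r² (j(r, b) = (r*r + 1*b) + 29 = (r² + b) + 29 = (b + r²) + 29 = 29 + b + r²)
j(4, -13)*(-86) = (29 - 13 + 4²)*(-86) = (29 - 13 + 16)*(-86) = 32*(-86) = -2752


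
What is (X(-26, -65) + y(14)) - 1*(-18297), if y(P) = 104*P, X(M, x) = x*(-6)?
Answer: 20143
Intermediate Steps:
X(M, x) = -6*x
(X(-26, -65) + y(14)) - 1*(-18297) = (-6*(-65) + 104*14) - 1*(-18297) = (390 + 1456) + 18297 = 1846 + 18297 = 20143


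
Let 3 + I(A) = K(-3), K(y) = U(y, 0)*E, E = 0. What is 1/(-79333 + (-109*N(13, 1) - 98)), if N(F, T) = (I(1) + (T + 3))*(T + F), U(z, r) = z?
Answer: -1/80957 ≈ -1.2352e-5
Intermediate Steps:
K(y) = 0 (K(y) = y*0 = 0)
I(A) = -3 (I(A) = -3 + 0 = -3)
N(F, T) = T*(F + T) (N(F, T) = (-3 + (T + 3))*(T + F) = (-3 + (3 + T))*(F + T) = T*(F + T))
1/(-79333 + (-109*N(13, 1) - 98)) = 1/(-79333 + (-109*(13 + 1) - 98)) = 1/(-79333 + (-109*14 - 98)) = 1/(-79333 + (-1526 - 98)) = 1/(-79333 - 1624) = 1/(-80957) = -1/80957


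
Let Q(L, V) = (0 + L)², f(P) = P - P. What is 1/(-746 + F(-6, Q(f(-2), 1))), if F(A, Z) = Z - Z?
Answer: -1/746 ≈ -0.0013405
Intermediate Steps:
f(P) = 0
Q(L, V) = L²
F(A, Z) = 0
1/(-746 + F(-6, Q(f(-2), 1))) = 1/(-746 + 0) = 1/(-746) = -1/746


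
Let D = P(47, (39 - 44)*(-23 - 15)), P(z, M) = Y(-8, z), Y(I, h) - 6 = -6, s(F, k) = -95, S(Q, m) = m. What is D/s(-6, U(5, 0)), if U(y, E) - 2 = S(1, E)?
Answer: 0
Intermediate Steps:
U(y, E) = 2 + E
Y(I, h) = 0 (Y(I, h) = 6 - 6 = 0)
P(z, M) = 0
D = 0
D/s(-6, U(5, 0)) = 0/(-95) = 0*(-1/95) = 0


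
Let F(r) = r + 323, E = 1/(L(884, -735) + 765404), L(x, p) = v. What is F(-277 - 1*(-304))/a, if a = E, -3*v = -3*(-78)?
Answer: 267864100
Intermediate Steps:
v = -78 (v = -(-1)*(-78) = -1/3*234 = -78)
L(x, p) = -78
E = 1/765326 (E = 1/(-78 + 765404) = 1/765326 ≈ 1.3066e-6)
F(r) = 323 + r
a = 1/765326 ≈ 1.3066e-6
F(-277 - 1*(-304))/a = (323 + (-277 - 1*(-304)))/(1/765326) = (323 + (-277 + 304))*765326 = (323 + 27)*765326 = 350*765326 = 267864100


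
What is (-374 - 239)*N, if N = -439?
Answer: 269107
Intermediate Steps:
(-374 - 239)*N = (-374 - 239)*(-439) = -613*(-439) = 269107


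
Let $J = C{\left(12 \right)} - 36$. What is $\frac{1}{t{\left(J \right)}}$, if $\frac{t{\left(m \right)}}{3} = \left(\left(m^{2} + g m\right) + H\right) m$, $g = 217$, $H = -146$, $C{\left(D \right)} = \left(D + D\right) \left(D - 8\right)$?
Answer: $\frac{1}{2965320} \approx 3.3723 \cdot 10^{-7}$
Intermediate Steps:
$C{\left(D \right)} = 2 D \left(-8 + D\right)$
$J = 60$ ($J = 2 \cdot 12 \left(-8 + 12\right) - 36 = 2 \cdot 12 \cdot 4 - 36 = 96 - 36 = 60$)
$t{\left(m \right)} = 3 m \left(-146 + m^{2} + 217 m\right)$ ($t{\left(m \right)} = 3 \left(\left(m^{2} + 217 m\right) - 146\right) m = 3 \left(-146 + m^{2} + 217 m\right) m = 3 m \left(-146 + m^{2} + 217 m\right)$)
$\frac{1}{t{\left(J \right)}} = \frac{1}{3 \cdot 60 \left(-146 + 60^{2} + 217 \cdot 60\right)} = \frac{1}{3 \cdot 60 \left(-146 + 3600 + 13020\right)} = \frac{1}{3 \cdot 60 \cdot 16474} = \frac{1}{2965320}$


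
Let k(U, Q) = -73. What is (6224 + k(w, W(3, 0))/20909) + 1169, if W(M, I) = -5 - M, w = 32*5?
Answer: 154580164/20909 ≈ 7393.0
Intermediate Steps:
w = 160
(6224 + k(w, W(3, 0))/20909) + 1169 = (6224 - 73/20909) + 1169 = 130137543/20909 + 1169 = 154580164/20909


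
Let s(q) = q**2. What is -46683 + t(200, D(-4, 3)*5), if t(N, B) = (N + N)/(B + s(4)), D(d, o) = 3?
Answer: -1446773/31 ≈ -46670.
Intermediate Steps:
t(N, B) = 2*N/(16 + B) (t(N, B) = (N + N)/(B + 4**2) = (2*N)/(B + 16) = (2*N)/(16 + B) = 2*N/(16 + B))
-46683 + t(200, D(-4, 3)*5) = -46683 + 2*200/(16 + 3*5) = -46683 + 2*200/(16 + 15) = -46683 + 2*200/31 = -46683 + 2*200*(1/31) = -46683 + 400/31 = -1446773/31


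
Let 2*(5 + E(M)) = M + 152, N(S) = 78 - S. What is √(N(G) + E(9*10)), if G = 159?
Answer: √35 ≈ 5.9161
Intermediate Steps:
E(M) = 71 + M/2 (E(M) = -5 + (M + 152)/2 = -5 + (152 + M)/2 = -5 + (76 + M/2) = 71 + M/2)
√(N(G) + E(9*10)) = √((78 - 1*159) + (71 + (9*10)/2)) = √((78 - 159) + (71 + (½)*90)) = √(-81 + (71 + 45)) = √(-81 + 116) = √35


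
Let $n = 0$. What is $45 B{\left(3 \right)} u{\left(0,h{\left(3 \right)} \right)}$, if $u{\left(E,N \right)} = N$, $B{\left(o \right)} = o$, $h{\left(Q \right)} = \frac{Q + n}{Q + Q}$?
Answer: $\frac{135}{2} \approx 67.5$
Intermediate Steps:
$h{\left(Q \right)} = \frac{1}{2}$ ($h{\left(Q \right)} = \frac{Q + 0}{Q + Q} = \frac{Q}{2 Q} = Q \frac{1}{2 Q} = \frac{1}{2}$)
$45 B{\left(3 \right)} u{\left(0,h{\left(3 \right)} \right)} = 45 \cdot 3 \cdot \frac{1}{2} = 135 \cdot \frac{1}{2} = \frac{135}{2}$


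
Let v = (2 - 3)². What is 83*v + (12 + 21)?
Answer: 116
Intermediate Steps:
v = 1 (v = (-1)² = 1)
83*v + (12 + 21) = 83*1 + (12 + 21) = 83 + 33 = 116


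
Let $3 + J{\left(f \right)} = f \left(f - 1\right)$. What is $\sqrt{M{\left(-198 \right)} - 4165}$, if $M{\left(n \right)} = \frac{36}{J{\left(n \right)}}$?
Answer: $\frac{i \sqrt{718361087089}}{13133} \approx 64.537 i$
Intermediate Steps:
$J{\left(f \right)} = -3 + f \left(-1 + f\right)$ ($J{\left(f \right)} = -3 + f \left(f - 1\right) = -3 + f \left(-1 + f\right)$)
$M{\left(n \right)} = \frac{36}{-3 + n^{2} - n}$
$\sqrt{M{\left(-198 \right)} - 4165} = \sqrt{\frac{36}{-3 + \left(-198\right)^{2} - -198} - 4165} = \sqrt{\frac{36}{-3 + 39204 + 198} - 4165} = \sqrt{\frac{36}{39399} - 4165} = \sqrt{36 \cdot \frac{1}{39399} - 4165} = \sqrt{\frac{12}{13133} - 4165} = \sqrt{- \frac{54698933}{13133}} = \frac{i \sqrt{718361087089}}{13133}$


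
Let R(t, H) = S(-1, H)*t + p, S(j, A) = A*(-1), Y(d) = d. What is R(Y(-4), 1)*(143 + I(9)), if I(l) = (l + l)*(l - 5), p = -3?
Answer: 215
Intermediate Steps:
I(l) = 2*l*(-5 + l) (I(l) = (2*l)*(-5 + l) = 2*l*(-5 + l))
S(j, A) = -A
R(t, H) = -3 - H*t (R(t, H) = (-H)*t - 3 = -H*t - 3 = -3 - H*t)
R(Y(-4), 1)*(143 + I(9)) = (-3 - 1*1*(-4))*(143 + 2*9*(-5 + 9)) = (-3 + 4)*(143 + 2*9*4) = 1*(143 + 72) = 1*215 = 215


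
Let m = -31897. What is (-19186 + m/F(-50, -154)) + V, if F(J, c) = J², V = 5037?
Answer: -35404397/2500 ≈ -14162.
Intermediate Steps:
(-19186 + m/F(-50, -154)) + V = (-19186 - 31897/((-50)²)) + 5037 = (-19186 - 31897/2500) + 5037 = -47996897/2500 + 5037 = -35404397/2500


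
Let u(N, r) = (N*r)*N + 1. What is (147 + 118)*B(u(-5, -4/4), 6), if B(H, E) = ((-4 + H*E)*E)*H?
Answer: 5647680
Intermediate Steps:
u(N, r) = 1 + r*N² (u(N, r) = r*N² + 1 = 1 + r*N²)
B(H, E) = E*H*(-4 + E*H) (B(H, E) = ((-4 + E*H)*E)*H = (E*(-4 + E*H))*H = E*H*(-4 + E*H))
(147 + 118)*B(u(-5, -4/4), 6) = (147 + 118)*(6*(1 - 4/4*(-5)²)*(-4 + 6*(1 - 4/4*(-5)²))) = 265*(6*(1 - 4*¼*25)*(-4 + 6*(1 - 4*¼*25))) = 265*(6*(1 - 1*25)*(-4 + 6*(1 - 1*25))) = 265*(6*(1 - 25)*(-4 + 6*(1 - 25))) = 265*(6*(-24)*(-4 + 6*(-24))) = 265*(6*(-24)*(-4 - 144)) = 265*(6*(-24)*(-148)) = 265*21312 = 5647680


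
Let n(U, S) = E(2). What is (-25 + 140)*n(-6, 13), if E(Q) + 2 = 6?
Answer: 460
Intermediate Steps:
E(Q) = 4 (E(Q) = -2 + 6 = 4)
n(U, S) = 4
(-25 + 140)*n(-6, 13) = (-25 + 140)*4 = 115*4 = 460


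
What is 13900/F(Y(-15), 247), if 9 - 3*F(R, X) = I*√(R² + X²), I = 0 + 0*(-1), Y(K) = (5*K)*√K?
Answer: 13900/3 ≈ 4633.3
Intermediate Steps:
Y(K) = 5*K^(3/2)
I = 0 (I = 0 + 0 = 0)
F(R, X) = 3 (F(R, X) = 3 - 0*√(R² + X²) = 3 - ⅓*0 = 3 + 0 = 3)
13900/F(Y(-15), 247) = 13900/3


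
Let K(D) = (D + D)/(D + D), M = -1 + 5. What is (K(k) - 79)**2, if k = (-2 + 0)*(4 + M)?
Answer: 6084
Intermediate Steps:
M = 4
k = -16 (k = (-2 + 0)*(4 + 4) = -2*8 = -16)
K(D) = 1 (K(D) = (2*D)/((2*D)) = (2*D)*(1/(2*D)) = 1)
(K(k) - 79)**2 = (1 - 79)**2 = (-78)**2 = 6084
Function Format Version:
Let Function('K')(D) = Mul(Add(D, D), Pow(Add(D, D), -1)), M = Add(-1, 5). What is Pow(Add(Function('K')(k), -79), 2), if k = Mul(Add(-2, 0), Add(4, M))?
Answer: 6084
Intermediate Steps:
M = 4
k = -16 (k = Mul(Add(-2, 0), Add(4, 4)) = Mul(-2, 8) = -16)
Function('K')(D) = 1 (Function('K')(D) = Mul(Mul(2, D), Pow(Mul(2, D), -1)) = Mul(Mul(2, D), Mul(Rational(1, 2), Pow(D, -1))) = 1)
Pow(Add(Function('K')(k), -79), 2) = Pow(Add(1, -79), 2) = Pow(-78, 2) = 6084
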